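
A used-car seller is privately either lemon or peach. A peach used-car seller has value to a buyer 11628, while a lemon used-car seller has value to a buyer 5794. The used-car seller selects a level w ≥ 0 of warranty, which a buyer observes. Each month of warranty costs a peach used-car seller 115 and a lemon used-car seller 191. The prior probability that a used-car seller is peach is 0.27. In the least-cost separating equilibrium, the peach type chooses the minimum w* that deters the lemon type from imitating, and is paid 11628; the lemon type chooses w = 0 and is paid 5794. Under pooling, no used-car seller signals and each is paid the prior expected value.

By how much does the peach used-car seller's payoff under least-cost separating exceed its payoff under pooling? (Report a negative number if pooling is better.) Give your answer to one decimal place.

Least-cost separating signal: w* solves 5794 = 11628 − 191·w*, so w* = (11628 − 5794)/191 ≈ 30.5445.
Peach type's separating payoff: 11628 − 115 × w* = 11628 − 115 × (11628 − 5794)/191 = 11628 − 670910/191 ≈ 8115.382.
Pooling payoff: 0.27 × 11628 + 0.73 × 5794 = 7369.18.
Difference: 8115.382 − 7369.18 = 746.202, i.e. 746.2 to one decimal place.
The peach type prefers to separate.

746.2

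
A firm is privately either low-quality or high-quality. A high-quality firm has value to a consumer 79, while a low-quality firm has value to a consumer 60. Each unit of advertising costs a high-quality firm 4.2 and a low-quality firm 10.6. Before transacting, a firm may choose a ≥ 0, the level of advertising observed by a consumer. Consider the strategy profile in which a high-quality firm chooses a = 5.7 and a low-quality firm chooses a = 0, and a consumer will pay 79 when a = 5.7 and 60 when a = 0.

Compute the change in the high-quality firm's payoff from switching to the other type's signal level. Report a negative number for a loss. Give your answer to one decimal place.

Playing a = 5.7 the high-quality firm receives 79 − 4.2 × 5.7 = 55.06.
Deviating to a = 0 yields 60 instead.
Gain from deviating: 60 − 55.06 = 4.94, i.e. 4.9 to one decimal place.
The gain is positive, so the high-quality type's incentive-compatibility constraint is violated — this profile is not a separating equilibrium.

4.9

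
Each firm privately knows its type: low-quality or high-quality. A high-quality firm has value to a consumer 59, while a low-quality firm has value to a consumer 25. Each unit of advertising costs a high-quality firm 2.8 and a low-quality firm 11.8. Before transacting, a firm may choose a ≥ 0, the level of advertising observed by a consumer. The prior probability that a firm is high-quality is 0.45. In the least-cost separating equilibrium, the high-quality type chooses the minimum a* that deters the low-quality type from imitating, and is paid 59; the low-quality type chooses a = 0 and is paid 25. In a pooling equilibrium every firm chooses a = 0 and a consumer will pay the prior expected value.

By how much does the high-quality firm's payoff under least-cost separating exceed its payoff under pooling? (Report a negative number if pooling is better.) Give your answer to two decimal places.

Least-cost separating signal: a* solves 25 = 59 − 11.8·a*, so a* = (59 − 25)/11.8 ≈ 2.8814.
High-quality type's separating payoff: 59 − 2.8 × a* = 59 − 2.8 × (59 − 25)/11.8 = 59 − 95.2/11.8 ≈ 50.9322.
Pooling payoff: 0.45 × 59 + 0.55 × 25 = 40.3.
Difference: 50.9322 − 40.3 = 10.6322, i.e. 10.63 to two decimal places.
The high-quality type prefers to separate.

10.63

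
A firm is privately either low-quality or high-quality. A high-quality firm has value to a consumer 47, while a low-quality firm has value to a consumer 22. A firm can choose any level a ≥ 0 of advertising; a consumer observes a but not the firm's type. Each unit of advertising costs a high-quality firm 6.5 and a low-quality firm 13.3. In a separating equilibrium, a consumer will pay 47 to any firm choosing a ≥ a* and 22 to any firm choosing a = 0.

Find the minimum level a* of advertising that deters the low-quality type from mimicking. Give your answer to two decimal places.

1.88

A low-quality firm choosing a = 0 receives 22.
Imitating at a* instead would pay 47 at cost 13.3·a*, netting 47 − 13.3·a*.
Indifference: 22 = 47 − 13.3·a*, so a* = (47 − 22) / 13.3 ≈ 1.88.
At a* the low-quality type's incentive constraint just binds; the high-quality type strictly prefers a* since its per-unit cost is lower.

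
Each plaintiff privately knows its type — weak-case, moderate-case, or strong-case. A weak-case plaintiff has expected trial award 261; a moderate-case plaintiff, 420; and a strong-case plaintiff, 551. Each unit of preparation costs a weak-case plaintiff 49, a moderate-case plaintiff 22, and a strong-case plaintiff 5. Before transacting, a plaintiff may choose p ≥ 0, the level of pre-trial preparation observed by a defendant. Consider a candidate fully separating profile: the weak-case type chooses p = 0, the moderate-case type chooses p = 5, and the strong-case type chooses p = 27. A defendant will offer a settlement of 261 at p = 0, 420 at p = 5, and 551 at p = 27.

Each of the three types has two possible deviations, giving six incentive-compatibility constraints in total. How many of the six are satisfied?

Strong-case (own payoff 551 − 5×27 = 416): to p=0 gives 261 → no gain ✓; to p=5 gives 420 − 5×5 = 395 → no gain ✓.
Weak-case (own payoff 261): to p=5 gives 420 − 49×5 = 175 → no gain ✓; to p=27 gives 551 − 49×27 = -772 → no gain ✓.
Moderate-case (own payoff 420 − 22×5 = 310): to p=0 gives 261 → no gain ✓; to p=27 gives 551 − 22×27 = -43 → no gain ✓.
6 of the 6 constraints hold; this profile is a separating equilibrium.

6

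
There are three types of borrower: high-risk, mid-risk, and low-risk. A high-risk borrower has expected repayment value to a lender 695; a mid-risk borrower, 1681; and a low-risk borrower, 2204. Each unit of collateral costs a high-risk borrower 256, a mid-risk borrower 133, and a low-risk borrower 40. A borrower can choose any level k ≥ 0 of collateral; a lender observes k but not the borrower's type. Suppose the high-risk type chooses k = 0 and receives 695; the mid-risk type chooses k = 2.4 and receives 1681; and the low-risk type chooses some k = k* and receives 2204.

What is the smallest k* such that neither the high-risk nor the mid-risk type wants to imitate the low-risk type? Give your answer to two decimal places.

6.33

High-risk type (on-path payoff 695) won't mimic when 695 ≥ 2204 − 256·k*, i.e. k* ≥ 5.89.
Mid-risk type (on-path payoff 1681 − 133×2.4 = 1361.8) won't mimic when 1361.8 ≥ 2204 − 133·k*, i.e. k* ≥ 6.33.
Both must hold, so k* = max(5.89, 6.33) = 6.33. The mid-risk type's constraint binds.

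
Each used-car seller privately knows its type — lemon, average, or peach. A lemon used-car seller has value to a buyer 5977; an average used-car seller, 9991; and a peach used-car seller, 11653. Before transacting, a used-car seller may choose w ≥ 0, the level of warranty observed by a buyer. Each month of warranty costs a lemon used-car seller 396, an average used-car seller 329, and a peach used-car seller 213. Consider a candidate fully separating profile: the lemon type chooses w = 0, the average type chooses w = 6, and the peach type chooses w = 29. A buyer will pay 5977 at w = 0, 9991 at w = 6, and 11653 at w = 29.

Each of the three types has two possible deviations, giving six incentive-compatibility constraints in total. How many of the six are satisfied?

3

Peach (own payoff 11653 − 213×29 = 5476): to w=0 gives 5977 → profitable ✗; to w=6 gives 9991 − 213×6 = 8713 → profitable ✗.
Average (own payoff 9991 − 329×6 = 8017): to w=0 gives 5977 → no gain ✓; to w=29 gives 11653 − 329×29 = 2112 → no gain ✓.
Lemon (own payoff 5977): to w=6 gives 9991 − 396×6 = 7615 → profitable ✗; to w=29 gives 11653 − 396×29 = 169 → no gain ✓.
3 of the 6 constraints hold; not an equilibrium.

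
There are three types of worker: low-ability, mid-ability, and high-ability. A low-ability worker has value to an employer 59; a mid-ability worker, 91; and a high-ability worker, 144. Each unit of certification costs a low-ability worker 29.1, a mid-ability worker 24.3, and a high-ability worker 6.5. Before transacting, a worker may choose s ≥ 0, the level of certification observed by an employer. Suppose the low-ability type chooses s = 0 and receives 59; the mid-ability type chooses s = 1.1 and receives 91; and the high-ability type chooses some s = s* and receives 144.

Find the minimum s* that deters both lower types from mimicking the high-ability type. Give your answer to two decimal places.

3.28

Mid-ability type (on-path payoff 91 − 24.3×1.1 = 64.27) won't mimic when 64.27 ≥ 144 − 24.3·s*, i.e. s* ≥ 3.28.
Low-ability type (on-path payoff 59) won't mimic when 59 ≥ 144 − 29.1·s*, i.e. s* ≥ 2.92.
Both must hold, so s* = max(2.92, 3.28) = 3.28. The mid-ability type's constraint binds.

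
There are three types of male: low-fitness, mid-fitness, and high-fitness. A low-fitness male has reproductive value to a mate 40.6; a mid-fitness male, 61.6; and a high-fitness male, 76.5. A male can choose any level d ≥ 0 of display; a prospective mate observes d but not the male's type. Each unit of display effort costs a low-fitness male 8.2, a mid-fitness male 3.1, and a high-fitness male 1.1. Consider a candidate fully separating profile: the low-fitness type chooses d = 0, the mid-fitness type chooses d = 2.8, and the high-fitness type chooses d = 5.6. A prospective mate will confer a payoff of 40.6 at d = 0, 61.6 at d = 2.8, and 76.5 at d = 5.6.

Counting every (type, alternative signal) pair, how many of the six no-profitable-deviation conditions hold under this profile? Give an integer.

Mid-fitness (own payoff 61.6 − 3.1×2.8 = 52.92): to d=0 gives 40.6 → no gain ✓; to d=5.6 gives 76.5 − 3.1×5.6 = 59.14 → profitable ✗.
High-fitness (own payoff 76.5 − 1.1×5.6 = 70.34): to d=0 gives 40.6 → no gain ✓; to d=2.8 gives 61.6 − 1.1×2.8 = 58.52 → no gain ✓.
Low-fitness (own payoff 40.6): to d=2.8 gives 61.6 − 8.2×2.8 = 38.64 → no gain ✓; to d=5.6 gives 76.5 − 8.2×5.6 = 30.58 → no gain ✓.
5 of the 6 constraints hold; not an equilibrium.

5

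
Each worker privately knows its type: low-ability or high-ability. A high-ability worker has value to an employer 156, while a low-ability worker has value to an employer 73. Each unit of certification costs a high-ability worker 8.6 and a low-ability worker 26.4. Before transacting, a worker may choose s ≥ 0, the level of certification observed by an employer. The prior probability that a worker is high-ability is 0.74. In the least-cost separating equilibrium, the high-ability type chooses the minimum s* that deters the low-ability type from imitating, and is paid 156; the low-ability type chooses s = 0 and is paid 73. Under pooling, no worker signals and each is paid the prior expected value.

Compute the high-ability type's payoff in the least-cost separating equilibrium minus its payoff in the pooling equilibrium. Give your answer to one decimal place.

Least-cost separating signal: s* solves 73 = 156 − 26.4·s*, so s* = (156 − 73)/26.4 ≈ 3.1439.
High-ability type's separating payoff: 156 − 8.6 × s* = 156 − 8.6 × (156 − 73)/26.4 = 156 − 713.8/26.4 ≈ 128.962.
Pooling payoff: 0.74 × 156 + 0.26 × 73 = 134.42.
Difference: 128.962 − 134.42 = -5.458, i.e. -5.5 to one decimal place.
The high-ability type would prefer the pooling outcome.

-5.5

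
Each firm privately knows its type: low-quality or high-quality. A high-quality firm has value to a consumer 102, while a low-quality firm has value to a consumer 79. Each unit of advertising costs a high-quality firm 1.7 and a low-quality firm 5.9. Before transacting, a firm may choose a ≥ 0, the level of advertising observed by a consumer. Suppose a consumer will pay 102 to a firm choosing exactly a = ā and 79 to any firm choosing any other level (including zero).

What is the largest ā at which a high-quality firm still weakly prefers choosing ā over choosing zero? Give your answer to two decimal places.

Choosing ā yields the high-quality type 102 − 1.7·ā; choosing zero yields 79.
The high-quality type is indifferent at 102 − 1.7·ā = 79, i.e. ā = (102 − 79) / 1.7 ≈ 13.53.
For any ā above 13.53 the high-quality type would rather pool at zero, so separation collapses.

13.53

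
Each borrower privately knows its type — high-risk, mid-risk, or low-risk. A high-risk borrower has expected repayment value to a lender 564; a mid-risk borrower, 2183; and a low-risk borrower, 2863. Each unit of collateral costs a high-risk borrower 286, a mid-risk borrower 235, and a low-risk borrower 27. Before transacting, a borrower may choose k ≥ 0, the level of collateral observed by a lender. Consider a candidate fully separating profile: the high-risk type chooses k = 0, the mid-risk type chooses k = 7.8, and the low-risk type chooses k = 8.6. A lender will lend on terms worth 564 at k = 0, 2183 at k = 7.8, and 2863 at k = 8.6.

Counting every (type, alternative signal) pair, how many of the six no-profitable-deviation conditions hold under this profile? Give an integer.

High-risk (own payoff 564): to k=7.8 gives 2183 − 286×7.8 = -47.8 → no gain ✓; to k=8.6 gives 2863 − 286×8.6 = 403.4 → no gain ✓.
Mid-risk (own payoff 2183 − 235×7.8 = 350): to k=0 gives 564 → profitable ✗; to k=8.6 gives 2863 − 235×8.6 = 842 → profitable ✗.
Low-risk (own payoff 2863 − 27×8.6 = 2630.8): to k=0 gives 564 → no gain ✓; to k=7.8 gives 2183 − 27×7.8 = 1972.4 → no gain ✓.
4 of the 6 constraints hold; not an equilibrium.

4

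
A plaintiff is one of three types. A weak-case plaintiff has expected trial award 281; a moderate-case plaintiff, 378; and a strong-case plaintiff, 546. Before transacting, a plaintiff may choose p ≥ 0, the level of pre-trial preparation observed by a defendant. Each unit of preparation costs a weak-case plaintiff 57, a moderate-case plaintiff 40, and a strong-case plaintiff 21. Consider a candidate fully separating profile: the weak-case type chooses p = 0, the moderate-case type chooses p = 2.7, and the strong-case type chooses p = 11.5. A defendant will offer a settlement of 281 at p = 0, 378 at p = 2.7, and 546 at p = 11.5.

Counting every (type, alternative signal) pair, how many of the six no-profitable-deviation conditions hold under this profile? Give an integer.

4

Weak-case (own payoff 281): to p=2.7 gives 378 − 57×2.7 = 224.1 → no gain ✓; to p=11.5 gives 546 − 57×11.5 = -109.5 → no gain ✓.
Strong-case (own payoff 546 − 21×11.5 = 304.5): to p=0 gives 281 → no gain ✓; to p=2.7 gives 378 − 21×2.7 = 321.3 → profitable ✗.
Moderate-case (own payoff 378 − 40×2.7 = 270): to p=0 gives 281 → profitable ✗; to p=11.5 gives 546 − 40×11.5 = 86 → no gain ✓.
4 of the 6 constraints hold; not an equilibrium.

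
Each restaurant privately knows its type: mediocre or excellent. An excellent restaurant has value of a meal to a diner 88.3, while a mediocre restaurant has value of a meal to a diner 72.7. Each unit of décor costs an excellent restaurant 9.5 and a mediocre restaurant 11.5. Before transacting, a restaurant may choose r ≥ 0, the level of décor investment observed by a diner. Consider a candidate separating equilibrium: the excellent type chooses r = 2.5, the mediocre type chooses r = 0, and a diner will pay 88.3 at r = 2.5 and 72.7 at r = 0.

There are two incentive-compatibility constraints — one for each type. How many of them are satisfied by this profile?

Mediocre type: stay at 0 → 72.7; mimic → 88.3 − 11.5 × 2.5 = 59.55. IC holds (72.7 ≥ 59.55).
Excellent type: signal → 88.3 − 9.5 × 2.5 = 64.55; deviate to 0 → 72.7. IC fails (64.55 < 72.7).
1 of 2 constraints hold, so this profile is not an equilibrium.

1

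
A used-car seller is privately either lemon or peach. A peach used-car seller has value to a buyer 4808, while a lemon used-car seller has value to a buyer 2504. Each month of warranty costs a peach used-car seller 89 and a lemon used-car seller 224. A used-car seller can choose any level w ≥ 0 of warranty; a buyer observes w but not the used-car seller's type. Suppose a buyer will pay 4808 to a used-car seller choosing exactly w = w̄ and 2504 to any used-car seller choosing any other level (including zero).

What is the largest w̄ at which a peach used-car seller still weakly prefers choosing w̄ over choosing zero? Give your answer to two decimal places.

Choosing w̄ yields the peach type 4808 − 89·w̄; choosing zero yields 2504.
The peach type is indifferent at 4808 − 89·w̄ = 2504, i.e. w̄ = (4808 − 2504) / 89 ≈ 25.89.
For any w̄ above 25.89 the peach type would rather pool at zero, so separation collapses.

25.89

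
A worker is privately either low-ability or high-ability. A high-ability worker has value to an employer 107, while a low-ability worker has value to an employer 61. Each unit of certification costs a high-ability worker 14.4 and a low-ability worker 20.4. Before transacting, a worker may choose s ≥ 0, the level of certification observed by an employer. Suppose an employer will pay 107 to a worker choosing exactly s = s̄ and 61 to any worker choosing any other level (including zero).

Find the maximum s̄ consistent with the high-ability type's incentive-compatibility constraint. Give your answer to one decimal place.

Choosing s̄ yields the high-ability type 107 − 14.4·s̄; choosing zero yields 61.
The high-ability type is indifferent at 107 − 14.4·s̄ = 61, i.e. s̄ = (107 − 61) / 14.4 ≈ 3.2.
For any s̄ above 3.2 the high-ability type would rather pool at zero, so separation collapses.

3.2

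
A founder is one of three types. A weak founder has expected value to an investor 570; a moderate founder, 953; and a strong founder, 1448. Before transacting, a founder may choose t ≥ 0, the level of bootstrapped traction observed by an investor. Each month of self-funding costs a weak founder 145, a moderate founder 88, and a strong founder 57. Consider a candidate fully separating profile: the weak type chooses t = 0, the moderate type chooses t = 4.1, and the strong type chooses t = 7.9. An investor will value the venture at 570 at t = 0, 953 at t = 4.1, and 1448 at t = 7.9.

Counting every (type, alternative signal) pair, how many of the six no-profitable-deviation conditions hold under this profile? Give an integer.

Strong (own payoff 1448 − 57×7.9 = 997.7): to t=0 gives 570 → no gain ✓; to t=4.1 gives 953 − 57×4.1 = 719.3 → no gain ✓.
Moderate (own payoff 953 − 88×4.1 = 592.2): to t=0 gives 570 → no gain ✓; to t=7.9 gives 1448 − 88×7.9 = 752.8 → profitable ✗.
Weak (own payoff 570): to t=4.1 gives 953 − 145×4.1 = 358.5 → no gain ✓; to t=7.9 gives 1448 − 145×7.9 = 302.5 → no gain ✓.
5 of the 6 constraints hold; not an equilibrium.

5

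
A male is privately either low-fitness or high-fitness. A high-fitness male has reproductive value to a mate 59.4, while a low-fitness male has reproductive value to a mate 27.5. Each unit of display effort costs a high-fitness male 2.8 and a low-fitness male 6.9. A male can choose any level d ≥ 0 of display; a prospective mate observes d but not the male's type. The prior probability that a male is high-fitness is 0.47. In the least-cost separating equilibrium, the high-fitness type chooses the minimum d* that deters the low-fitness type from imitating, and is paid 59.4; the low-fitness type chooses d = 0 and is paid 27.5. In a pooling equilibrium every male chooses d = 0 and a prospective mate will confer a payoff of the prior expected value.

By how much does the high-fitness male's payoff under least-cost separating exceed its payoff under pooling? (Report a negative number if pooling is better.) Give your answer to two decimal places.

Least-cost separating signal: d* solves 27.5 = 59.4 − 6.9·d*, so d* = (59.4 − 27.5)/6.9 ≈ 4.6232.
High-fitness type's separating payoff: 59.4 − 2.8 × d* = 59.4 − 2.8 × (59.4 − 27.5)/6.9 = 59.4 − 89.32/6.9 ≈ 46.4551.
Pooling payoff: 0.47 × 59.4 + 0.53 × 27.5 = 42.493.
Difference: 46.4551 − 42.493 = 3.9621, i.e. 3.96 to two decimal places.
The high-fitness type prefers to separate.

3.96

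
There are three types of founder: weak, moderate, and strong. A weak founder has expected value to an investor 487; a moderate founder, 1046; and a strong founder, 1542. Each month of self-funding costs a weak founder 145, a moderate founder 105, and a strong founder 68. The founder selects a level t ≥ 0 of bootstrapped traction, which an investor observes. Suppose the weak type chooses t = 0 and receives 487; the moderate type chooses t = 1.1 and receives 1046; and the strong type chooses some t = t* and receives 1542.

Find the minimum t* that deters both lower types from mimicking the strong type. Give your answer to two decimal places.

7.28

Moderate type (on-path payoff 1046 − 105×1.1 = 930.5) won't mimic when 930.5 ≥ 1542 − 105·t*, i.e. t* ≥ 5.82.
Weak type (on-path payoff 487) won't mimic when 487 ≥ 1542 − 145·t*, i.e. t* ≥ 7.28.
Both must hold, so t* = max(7.28, 5.82) = 7.28. The weak type's constraint binds.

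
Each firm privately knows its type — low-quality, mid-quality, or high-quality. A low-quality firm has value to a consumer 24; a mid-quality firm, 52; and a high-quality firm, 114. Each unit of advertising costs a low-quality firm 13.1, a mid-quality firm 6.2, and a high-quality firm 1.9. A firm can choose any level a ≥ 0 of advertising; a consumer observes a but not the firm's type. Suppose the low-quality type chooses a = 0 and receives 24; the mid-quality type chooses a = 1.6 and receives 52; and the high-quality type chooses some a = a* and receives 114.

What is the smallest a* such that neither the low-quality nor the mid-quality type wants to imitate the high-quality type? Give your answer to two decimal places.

Low-quality type (on-path payoff 24) won't mimic when 24 ≥ 114 − 13.1·a*, i.e. a* ≥ 6.87.
Mid-quality type (on-path payoff 52 − 6.2×1.6 = 42.08) won't mimic when 42.08 ≥ 114 − 6.2·a*, i.e. a* ≥ 11.60.
Both must hold, so a* = max(6.87, 11.60) = 11.60. The mid-quality type's constraint binds.

11.60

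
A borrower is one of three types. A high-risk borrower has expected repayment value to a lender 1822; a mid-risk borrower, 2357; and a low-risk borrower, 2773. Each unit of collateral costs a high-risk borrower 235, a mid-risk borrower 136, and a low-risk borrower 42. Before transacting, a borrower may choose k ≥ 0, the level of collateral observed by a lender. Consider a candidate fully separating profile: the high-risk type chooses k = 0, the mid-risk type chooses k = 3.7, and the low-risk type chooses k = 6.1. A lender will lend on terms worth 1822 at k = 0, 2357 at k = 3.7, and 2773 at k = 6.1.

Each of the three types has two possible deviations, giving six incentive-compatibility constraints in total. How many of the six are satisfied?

Mid-risk (own payoff 2357 − 136×3.7 = 1853.8): to k=0 gives 1822 → no gain ✓; to k=6.1 gives 2773 − 136×6.1 = 1943.4 → profitable ✗.
High-risk (own payoff 1822): to k=3.7 gives 2357 − 235×3.7 = 1487.5 → no gain ✓; to k=6.1 gives 2773 − 235×6.1 = 1339.5 → no gain ✓.
Low-risk (own payoff 2773 − 42×6.1 = 2516.8): to k=0 gives 1822 → no gain ✓; to k=3.7 gives 2357 − 42×3.7 = 2201.6 → no gain ✓.
5 of the 6 constraints hold; not an equilibrium.

5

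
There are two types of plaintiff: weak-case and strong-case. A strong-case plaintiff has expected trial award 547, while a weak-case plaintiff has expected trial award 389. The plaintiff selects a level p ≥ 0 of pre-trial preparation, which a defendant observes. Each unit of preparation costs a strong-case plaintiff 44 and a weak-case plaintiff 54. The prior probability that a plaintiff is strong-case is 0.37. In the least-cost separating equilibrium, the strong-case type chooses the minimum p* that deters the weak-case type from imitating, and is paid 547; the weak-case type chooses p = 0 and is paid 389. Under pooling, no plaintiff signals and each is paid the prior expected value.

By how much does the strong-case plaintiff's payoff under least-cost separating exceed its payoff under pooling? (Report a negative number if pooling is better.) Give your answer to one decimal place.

Least-cost separating signal: p* solves 389 = 547 − 54·p*, so p* = (547 − 389)/54 ≈ 2.9259.
Strong-case type's separating payoff: 547 − 44 × p* = 547 − 44 × (547 − 389)/54 = 547 − 6952/54 ≈ 418.259.
Pooling payoff: 0.37 × 547 + 0.63 × 389 = 447.46.
Difference: 418.259 − 447.46 = -29.201, i.e. -29.2 to one decimal place.
The strong-case type would prefer the pooling outcome.

-29.2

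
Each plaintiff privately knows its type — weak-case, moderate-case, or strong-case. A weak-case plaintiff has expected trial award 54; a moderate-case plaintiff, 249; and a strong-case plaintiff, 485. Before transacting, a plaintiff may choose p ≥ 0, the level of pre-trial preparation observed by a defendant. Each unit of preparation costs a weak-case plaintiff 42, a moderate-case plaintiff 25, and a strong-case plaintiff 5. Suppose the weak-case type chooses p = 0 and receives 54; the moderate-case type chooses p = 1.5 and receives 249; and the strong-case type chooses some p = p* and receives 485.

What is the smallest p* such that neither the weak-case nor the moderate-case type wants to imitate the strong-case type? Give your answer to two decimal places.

Weak-case type (on-path payoff 54) won't mimic when 54 ≥ 485 − 42·p*, i.e. p* ≥ 10.26.
Moderate-case type (on-path payoff 249 − 25×1.5 = 211.5) won't mimic when 211.5 ≥ 485 − 25·p*, i.e. p* ≥ 10.94.
Both must hold, so p* = max(10.26, 10.94) = 10.94. The moderate-case type's constraint binds.

10.94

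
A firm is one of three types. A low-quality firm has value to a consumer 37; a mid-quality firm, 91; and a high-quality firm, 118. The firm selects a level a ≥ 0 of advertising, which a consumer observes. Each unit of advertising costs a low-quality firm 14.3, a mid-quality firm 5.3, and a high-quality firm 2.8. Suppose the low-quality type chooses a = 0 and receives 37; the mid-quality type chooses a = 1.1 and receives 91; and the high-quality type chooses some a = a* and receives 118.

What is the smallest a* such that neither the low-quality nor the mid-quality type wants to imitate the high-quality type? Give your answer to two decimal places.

Low-quality type (on-path payoff 37) won't mimic when 37 ≥ 118 − 14.3·a*, i.e. a* ≥ 5.66.
Mid-quality type (on-path payoff 91 − 5.3×1.1 = 85.17) won't mimic when 85.17 ≥ 118 − 5.3·a*, i.e. a* ≥ 6.19.
Both must hold, so a* = max(5.66, 6.19) = 6.19. The mid-quality type's constraint binds.

6.19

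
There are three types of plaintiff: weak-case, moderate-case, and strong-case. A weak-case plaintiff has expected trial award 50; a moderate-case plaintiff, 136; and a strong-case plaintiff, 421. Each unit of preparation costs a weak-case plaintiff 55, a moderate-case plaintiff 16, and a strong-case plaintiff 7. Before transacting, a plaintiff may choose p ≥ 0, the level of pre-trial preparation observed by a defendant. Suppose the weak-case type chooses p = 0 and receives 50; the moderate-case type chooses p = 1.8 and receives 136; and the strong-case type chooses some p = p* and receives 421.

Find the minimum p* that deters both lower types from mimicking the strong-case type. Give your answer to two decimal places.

19.61

Weak-case type (on-path payoff 50) won't mimic when 50 ≥ 421 − 55·p*, i.e. p* ≥ 6.75.
Moderate-case type (on-path payoff 136 − 16×1.8 = 107.2) won't mimic when 107.2 ≥ 421 − 16·p*, i.e. p* ≥ 19.61.
Both must hold, so p* = max(6.75, 19.61) = 19.61. The moderate-case type's constraint binds.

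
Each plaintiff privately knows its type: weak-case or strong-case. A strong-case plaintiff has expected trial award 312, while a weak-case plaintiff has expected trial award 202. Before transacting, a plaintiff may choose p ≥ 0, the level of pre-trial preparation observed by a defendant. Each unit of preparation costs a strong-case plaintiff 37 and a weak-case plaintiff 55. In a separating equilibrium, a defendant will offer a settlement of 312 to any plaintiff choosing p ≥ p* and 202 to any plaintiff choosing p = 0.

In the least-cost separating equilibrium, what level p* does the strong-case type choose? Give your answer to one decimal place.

2.0

A weak-case plaintiff choosing p = 0 receives 202.
Imitating at p* instead would pay 312 at cost 55·p*, netting 312 − 55·p*.
Indifference: 202 = 312 − 55·p*, so p* = (312 − 202) / 55 = 2.0.
At p* the weak-case type's incentive constraint just binds; the strong-case type strictly prefers p* since its per-unit cost is lower.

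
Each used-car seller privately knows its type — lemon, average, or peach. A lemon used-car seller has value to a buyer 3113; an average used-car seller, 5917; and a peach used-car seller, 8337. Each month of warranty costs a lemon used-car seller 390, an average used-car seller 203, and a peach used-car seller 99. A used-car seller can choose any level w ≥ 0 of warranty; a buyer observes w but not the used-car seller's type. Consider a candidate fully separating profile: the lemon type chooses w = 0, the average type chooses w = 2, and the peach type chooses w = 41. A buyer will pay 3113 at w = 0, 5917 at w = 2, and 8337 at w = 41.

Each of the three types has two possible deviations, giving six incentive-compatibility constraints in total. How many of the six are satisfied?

Peach (own payoff 8337 − 99×41 = 4278): to w=0 gives 3113 → no gain ✓; to w=2 gives 5917 − 99×2 = 5719 → profitable ✗.
Average (own payoff 5917 − 203×2 = 5511): to w=0 gives 3113 → no gain ✓; to w=41 gives 8337 − 203×41 = 14 → no gain ✓.
Lemon (own payoff 3113): to w=2 gives 5917 − 390×2 = 5137 → profitable ✗; to w=41 gives 8337 − 390×41 = -7653 → no gain ✓.
4 of the 6 constraints hold; not an equilibrium.

4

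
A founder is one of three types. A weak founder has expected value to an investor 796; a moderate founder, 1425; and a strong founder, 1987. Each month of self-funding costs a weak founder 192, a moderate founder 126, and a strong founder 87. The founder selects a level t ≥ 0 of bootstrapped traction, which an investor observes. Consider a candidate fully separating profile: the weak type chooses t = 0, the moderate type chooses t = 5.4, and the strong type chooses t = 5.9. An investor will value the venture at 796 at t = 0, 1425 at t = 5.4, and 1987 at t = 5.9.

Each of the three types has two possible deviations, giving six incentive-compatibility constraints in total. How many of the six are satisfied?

Weak (own payoff 796): to t=5.4 gives 1425 − 192×5.4 = 388.2 → no gain ✓; to t=5.9 gives 1987 − 192×5.9 = 854.2 → profitable ✗.
Moderate (own payoff 1425 − 126×5.4 = 744.6): to t=0 gives 796 → profitable ✗; to t=5.9 gives 1987 − 126×5.9 = 1243.6 → profitable ✗.
Strong (own payoff 1987 − 87×5.9 = 1473.7): to t=0 gives 796 → no gain ✓; to t=5.4 gives 1425 − 87×5.4 = 955.2 → no gain ✓.
3 of the 6 constraints hold; not an equilibrium.

3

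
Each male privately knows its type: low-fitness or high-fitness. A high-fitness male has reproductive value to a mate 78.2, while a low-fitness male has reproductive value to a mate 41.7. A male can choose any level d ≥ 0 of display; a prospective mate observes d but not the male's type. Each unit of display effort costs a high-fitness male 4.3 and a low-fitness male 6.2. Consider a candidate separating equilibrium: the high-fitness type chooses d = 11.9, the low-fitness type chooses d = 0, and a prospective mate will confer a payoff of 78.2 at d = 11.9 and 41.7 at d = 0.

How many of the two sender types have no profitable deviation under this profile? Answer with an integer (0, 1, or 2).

Low-fitness type: stay at 0 → 41.7; mimic → 78.2 − 6.2 × 11.9 = 4.42. IC holds (41.7 ≥ 4.42).
High-fitness type: signal → 78.2 − 4.3 × 11.9 = 27.03; deviate to 0 → 41.7. IC fails (27.03 < 41.7).
1 of 2 constraints hold, so this profile is not an equilibrium.

1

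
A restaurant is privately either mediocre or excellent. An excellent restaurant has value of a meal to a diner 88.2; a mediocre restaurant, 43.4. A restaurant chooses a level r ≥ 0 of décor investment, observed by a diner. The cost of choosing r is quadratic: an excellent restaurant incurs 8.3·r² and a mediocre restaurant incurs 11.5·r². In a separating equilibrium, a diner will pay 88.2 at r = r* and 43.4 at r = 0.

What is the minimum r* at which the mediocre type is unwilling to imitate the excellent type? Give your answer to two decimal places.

The mediocre type at r = 0 receives 43.4; imitating at r* yields 88.2 − 11.5·r*².
Indifference: 43.4 = 88.2 − 11.5·r*², so r*² = (88.2 − 43.4) / 11.5 ≈ 3.8957.
r* = √3.8957 ≈ 1.97.

1.97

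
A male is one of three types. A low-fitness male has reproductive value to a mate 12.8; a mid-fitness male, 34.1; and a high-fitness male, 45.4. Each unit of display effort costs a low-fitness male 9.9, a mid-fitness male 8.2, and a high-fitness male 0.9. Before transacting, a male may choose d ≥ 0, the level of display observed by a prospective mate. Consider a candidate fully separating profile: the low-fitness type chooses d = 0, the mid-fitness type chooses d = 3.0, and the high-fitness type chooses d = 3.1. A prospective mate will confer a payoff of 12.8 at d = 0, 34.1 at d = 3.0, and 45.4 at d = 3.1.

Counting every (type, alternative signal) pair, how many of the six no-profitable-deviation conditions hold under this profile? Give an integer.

3

Low-fitness (own payoff 12.8): to d=3.0 gives 34.1 − 9.9×3.0 = 4.4 → no gain ✓; to d=3.1 gives 45.4 − 9.9×3.1 = 14.71 → profitable ✗.
High-fitness (own payoff 45.4 − 0.9×3.1 = 42.61): to d=0 gives 12.8 → no gain ✓; to d=3.0 gives 34.1 − 0.9×3.0 = 31.4 → no gain ✓.
Mid-fitness (own payoff 34.1 − 8.2×3.0 = 9.5): to d=0 gives 12.8 → profitable ✗; to d=3.1 gives 45.4 − 8.2×3.1 = 19.98 → profitable ✗.
3 of the 6 constraints hold; not an equilibrium.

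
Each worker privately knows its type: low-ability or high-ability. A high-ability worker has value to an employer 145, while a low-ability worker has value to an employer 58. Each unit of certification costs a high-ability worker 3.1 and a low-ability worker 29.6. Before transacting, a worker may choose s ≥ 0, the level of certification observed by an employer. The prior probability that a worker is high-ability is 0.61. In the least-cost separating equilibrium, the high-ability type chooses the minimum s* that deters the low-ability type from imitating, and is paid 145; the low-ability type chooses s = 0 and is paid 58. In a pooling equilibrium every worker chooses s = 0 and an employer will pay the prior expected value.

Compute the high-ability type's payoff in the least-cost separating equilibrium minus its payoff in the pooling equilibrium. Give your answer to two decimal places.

24.82

Least-cost separating signal: s* solves 58 = 145 − 29.6·s*, so s* = (145 − 58)/29.6 ≈ 2.9392.
High-ability type's separating payoff: 145 − 3.1 × s* = 145 − 3.1 × (145 − 58)/29.6 = 145 − 269.7/29.6 ≈ 135.8885.
Pooling payoff: 0.61 × 145 + 0.39 × 58 = 111.07.
Difference: 135.8885 − 111.07 = 24.8185, i.e. 24.82 to two decimal places.
The high-ability type prefers to separate.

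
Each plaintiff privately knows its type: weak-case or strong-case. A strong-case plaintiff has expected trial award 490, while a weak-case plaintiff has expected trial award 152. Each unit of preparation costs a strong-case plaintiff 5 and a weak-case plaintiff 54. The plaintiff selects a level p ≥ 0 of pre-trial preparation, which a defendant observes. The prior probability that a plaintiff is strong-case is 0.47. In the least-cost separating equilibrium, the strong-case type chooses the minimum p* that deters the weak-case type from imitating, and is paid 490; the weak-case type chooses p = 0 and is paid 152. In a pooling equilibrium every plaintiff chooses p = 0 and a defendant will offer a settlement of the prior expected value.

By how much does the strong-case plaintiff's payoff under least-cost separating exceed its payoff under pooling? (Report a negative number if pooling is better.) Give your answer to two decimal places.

147.84

Least-cost separating signal: p* solves 152 = 490 − 54·p*, so p* = (490 − 152)/54 ≈ 6.2593.
Strong-case type's separating payoff: 490 − 5 × p* = 490 − 5 × (490 − 152)/54 = 490 − 1690/54 ≈ 458.7037.
Pooling payoff: 0.47 × 490 + 0.53 × 152 = 310.86.
Difference: 458.7037 − 310.86 = 147.8437, i.e. 147.84 to two decimal places.
The strong-case type prefers to separate.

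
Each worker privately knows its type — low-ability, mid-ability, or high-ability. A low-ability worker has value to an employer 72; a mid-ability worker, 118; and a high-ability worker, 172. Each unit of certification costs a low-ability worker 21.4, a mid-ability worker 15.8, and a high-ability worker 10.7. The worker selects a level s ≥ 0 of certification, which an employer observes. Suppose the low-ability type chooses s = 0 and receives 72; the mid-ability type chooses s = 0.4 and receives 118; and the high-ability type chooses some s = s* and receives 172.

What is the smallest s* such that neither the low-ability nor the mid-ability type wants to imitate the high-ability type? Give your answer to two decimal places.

4.67

Low-ability type (on-path payoff 72) won't mimic when 72 ≥ 172 − 21.4·s*, i.e. s* ≥ 4.67.
Mid-ability type (on-path payoff 118 − 15.8×0.4 = 111.68) won't mimic when 111.68 ≥ 172 − 15.8·s*, i.e. s* ≥ 3.82.
Both must hold, so s* = max(4.67, 3.82) = 4.67. The low-ability type's constraint binds.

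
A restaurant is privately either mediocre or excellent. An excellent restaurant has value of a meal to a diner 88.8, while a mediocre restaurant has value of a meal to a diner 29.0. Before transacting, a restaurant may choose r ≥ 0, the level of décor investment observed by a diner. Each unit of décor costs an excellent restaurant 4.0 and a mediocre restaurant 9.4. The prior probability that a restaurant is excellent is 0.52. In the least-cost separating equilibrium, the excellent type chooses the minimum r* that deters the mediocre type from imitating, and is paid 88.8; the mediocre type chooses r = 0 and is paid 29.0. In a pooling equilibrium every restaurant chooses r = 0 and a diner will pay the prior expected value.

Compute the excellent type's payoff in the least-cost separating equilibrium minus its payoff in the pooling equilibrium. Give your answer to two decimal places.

Least-cost separating signal: r* solves 29.0 = 88.8 − 9.4·r*, so r* = (88.8 − 29.0)/9.4 ≈ 6.3617.
Excellent type's separating payoff: 88.8 − 4.0 × r* = 88.8 − 4.0 × (88.8 − 29.0)/9.4 = 88.8 − 239.2/9.4 ≈ 63.3532.
Pooling payoff: 0.52 × 88.8 + 0.48 × 29.0 = 60.096.
Difference: 63.3532 − 60.096 = 3.2572, i.e. 3.26 to two decimal places.
The excellent type prefers to separate.

3.26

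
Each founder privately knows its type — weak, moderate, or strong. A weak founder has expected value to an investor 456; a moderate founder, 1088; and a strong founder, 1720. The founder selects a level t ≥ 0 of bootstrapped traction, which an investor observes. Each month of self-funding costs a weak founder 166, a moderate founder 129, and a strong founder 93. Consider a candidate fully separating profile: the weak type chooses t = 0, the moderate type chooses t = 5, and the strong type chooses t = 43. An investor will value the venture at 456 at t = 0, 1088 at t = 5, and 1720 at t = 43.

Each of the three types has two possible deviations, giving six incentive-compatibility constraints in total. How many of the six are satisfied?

Moderate (own payoff 1088 − 129×5 = 443): to t=0 gives 456 → profitable ✗; to t=43 gives 1720 − 129×43 = -3827 → no gain ✓.
Weak (own payoff 456): to t=5 gives 1088 − 166×5 = 258 → no gain ✓; to t=43 gives 1720 − 166×43 = -5418 → no gain ✓.
Strong (own payoff 1720 − 93×43 = -2279): to t=0 gives 456 → profitable ✗; to t=5 gives 1088 − 93×5 = 623 → profitable ✗.
3 of the 6 constraints hold; not an equilibrium.

3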